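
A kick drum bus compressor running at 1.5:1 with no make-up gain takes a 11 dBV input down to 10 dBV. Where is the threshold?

Let T be the threshold. Output overshoot = (input overshoot)/R, so 10 − T = (11 − T)/1.5.
1.5·(10 − T) = 11 − T → 0.5·T = 15 − 11 = 4.
T = 4/0.5 = 8 dBV.

8 dBV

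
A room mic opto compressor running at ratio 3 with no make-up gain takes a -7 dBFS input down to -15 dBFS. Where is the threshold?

-19 dBFS

Input is 12 dB above T (since output overshoot × R = input overshoot: (-15 − T)·3 = -7 − T gives T = -19 dBFS).
Check: -19 + (-7 − (-19))/3 = -19 + 4 = -15 dBFS. ✓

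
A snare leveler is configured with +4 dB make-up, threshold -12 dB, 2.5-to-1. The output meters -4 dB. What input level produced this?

-2 dB

Stripping the +4 dB make-up gives -8 dB at the gain stage.
That's 4 dB above the -12 dB threshold.
Undo the ratio: input overshoot = 4 × 2.5 = 10 dB, giving input = -2 dB.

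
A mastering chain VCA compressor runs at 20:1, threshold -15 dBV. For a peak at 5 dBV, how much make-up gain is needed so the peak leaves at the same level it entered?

The peak compresses to -15 + 20/20 = -14 dBV.
To reach 5 dBV requires 5 − (-14) = 19 dB of make-up.

19 dB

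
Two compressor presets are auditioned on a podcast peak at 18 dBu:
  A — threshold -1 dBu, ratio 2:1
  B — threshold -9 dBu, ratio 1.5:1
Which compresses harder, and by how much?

A: 19 dB over, compressed to 9.5 dB over, so 9.5 dB of GR.
B: 27 dB over, compressed to 18 dB over, so 9 dB of GR.
A applies 0.5 dB more gain reduction.

A, by 0.5 dB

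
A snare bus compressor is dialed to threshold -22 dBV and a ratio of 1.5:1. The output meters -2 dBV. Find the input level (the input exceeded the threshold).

The compressed level sits -2 − (-22) = 20 dB over threshold.
Input overshoot = R × output overshoot = 30 dB → input = -22 + 30 = 8 dBV.

8 dBV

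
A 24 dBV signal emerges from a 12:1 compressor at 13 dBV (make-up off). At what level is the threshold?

12 dBV

Input is 12 dB above T (since output overshoot × R = input overshoot: (13 − T)·12 = 24 − T gives T = 12 dBV).
Check: 12 + (24 − 12)/12 = 12 + 1 = 13 dBV. ✓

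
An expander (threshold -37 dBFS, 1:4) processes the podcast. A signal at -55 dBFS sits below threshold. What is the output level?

Below threshold, a 1:4 expander applies gain = (4−1)×(T − x) of attenuation.
(4−1) × 18 = 54 dB, so output = -55 − 54 = -109 dBFS.

-109 dBFS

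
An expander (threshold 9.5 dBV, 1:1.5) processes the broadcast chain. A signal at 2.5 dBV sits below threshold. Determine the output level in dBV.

-1 dBV

The input is 7 dB below the 9.5 dBV threshold.
A 1:1.5 expander multiplies undershoot by 1.5: 7 × 1.5 = 10.5 dB below threshold.
Output = 9.5 − 10.5 = -1 dBV.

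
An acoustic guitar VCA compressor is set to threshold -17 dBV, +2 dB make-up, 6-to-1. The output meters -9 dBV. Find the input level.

19 dBV

Before make-up, the level was -9 − 2 = -11 dBV.
That's 6 dB above the -17 dBV threshold.
Input overshoot = R × output overshoot = 36 dB → input = -17 + 36 = 19 dBV.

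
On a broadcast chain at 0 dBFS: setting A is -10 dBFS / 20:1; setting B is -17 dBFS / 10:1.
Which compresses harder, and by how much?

A: GR = 10 − 10/20 = 9.5 dB.
B: GR = 17 − 17/10 = 15.3 dB.
B applies 5.8 dB more gain reduction.

B, by 5.8 dB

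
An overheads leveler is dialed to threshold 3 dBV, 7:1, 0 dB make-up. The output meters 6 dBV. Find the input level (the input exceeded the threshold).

Post-compression overshoot = 6 − 3 = 3 dB.
Undo the ratio: input overshoot = 3 × 7 = 21 dB, giving input = 24 dBV.

24 dBV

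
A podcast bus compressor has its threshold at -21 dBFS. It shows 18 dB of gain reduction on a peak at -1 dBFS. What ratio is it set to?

Input overshoot = -1 − (-21) = 20 dB.
Output overshoot = 20 − 18 = 2 dB.
Ratio = input overshoot / output overshoot = 20 / 2 = 10.

10:1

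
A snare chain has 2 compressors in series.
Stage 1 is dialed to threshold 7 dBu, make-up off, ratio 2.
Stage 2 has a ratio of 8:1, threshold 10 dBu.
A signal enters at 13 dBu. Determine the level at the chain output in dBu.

10 dBu

Stage 1: 6 dB above 7 dBu, reduced 2:1 to 3 dB above → 10 dBu.
Stage 2: below threshold (10 ≤ 10); passes unchanged; output 10 dBu.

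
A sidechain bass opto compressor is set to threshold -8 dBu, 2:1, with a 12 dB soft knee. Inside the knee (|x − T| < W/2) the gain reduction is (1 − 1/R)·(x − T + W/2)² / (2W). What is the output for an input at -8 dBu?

x − T + W/2 = -8 − (-8) + 6 = 6.
GR = (1 − 1/2) × 6² / 24 = 0.5 × 36 / 24 = 0.75 dB.
Output = -8 − 0.75 = -8.75 dBu.

-8.75 dBu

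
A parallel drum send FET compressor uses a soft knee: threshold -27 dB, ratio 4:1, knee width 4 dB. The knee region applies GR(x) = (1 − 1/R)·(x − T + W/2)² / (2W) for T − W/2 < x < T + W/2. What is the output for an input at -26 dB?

x − T + W/2 = -26 − (-27) + 2 = 3.
GR = (1 − 1/4) × 3² / 8 = 0.75 × 9 / 8 = 0.84375 dB.
Output = -26 − 0.84375 = -26.84375 dB.

-26.84375 dB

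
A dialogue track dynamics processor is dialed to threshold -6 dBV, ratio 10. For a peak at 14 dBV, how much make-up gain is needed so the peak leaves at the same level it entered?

18 dB

Without make-up, output = threshold + overshoot/10 = -6 + 2 = -4 dBV.
Gap to target: 18 dB.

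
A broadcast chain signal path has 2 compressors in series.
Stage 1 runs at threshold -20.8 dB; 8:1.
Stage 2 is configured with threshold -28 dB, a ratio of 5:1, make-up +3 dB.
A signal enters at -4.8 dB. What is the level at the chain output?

Stage 1: 16 dB above -20.8 dB, reduced 8:1 to 2 dB above → -18.8 dB.
Stage 2: overshoot 9.2 dB → 9.2/5 = 1.84 dB → -26.16 dB; +3 dB make-up → -23.16 dB.

-23.16 dB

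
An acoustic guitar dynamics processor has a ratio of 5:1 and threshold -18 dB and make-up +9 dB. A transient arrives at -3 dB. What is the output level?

The input is 15 dB above the -18 dB threshold.
At 5:1 the overshoot is divided by 5, leaving 3 dB above threshold.
So the level is -18 + 3 = -15 dB; make-up adds 9 dB, giving -6 dB.

-6 dB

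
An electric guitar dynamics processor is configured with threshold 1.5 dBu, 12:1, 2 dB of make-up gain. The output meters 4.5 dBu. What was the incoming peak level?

Stripping the +2 dB make-up gives 2.5 dBu at the gain stage.
The compressed level sits 2.5 − 1.5 = 1 dB over threshold.
Undo the ratio: input overshoot = 1 × 12 = 12 dB, giving input = 13.5 dBu.

13.5 dBu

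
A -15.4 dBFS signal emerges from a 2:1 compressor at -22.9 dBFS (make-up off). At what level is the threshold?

Input is 15 dB above T (since output overshoot × R = input overshoot: (-22.9 − T)·2 = -15.4 − T gives T = -30.4 dBFS).
Check: -30.4 + (-15.4 − (-30.4))/2 = -30.4 + 7.5 = -22.9 dBFS. ✓

-30.4 dBFS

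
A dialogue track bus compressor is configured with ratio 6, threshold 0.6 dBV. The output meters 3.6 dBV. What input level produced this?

18.6 dBV

That's 3 dB above the 0.6 dBV threshold.
Before 6:1 compression the overshoot was 3 × 6 = 18 dB, so input = 0.6 + 18 = 18.6 dBV.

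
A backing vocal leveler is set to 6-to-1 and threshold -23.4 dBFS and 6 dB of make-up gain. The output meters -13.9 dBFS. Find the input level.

Before make-up, the level was -13.9 − 6 = -19.9 dBFS.
That's 3.5 dB above the -23.4 dBFS threshold.
Undo the ratio: input overshoot = 3.5 × 6 = 21 dB, giving input = -2.4 dBFS.

-2.4 dBFS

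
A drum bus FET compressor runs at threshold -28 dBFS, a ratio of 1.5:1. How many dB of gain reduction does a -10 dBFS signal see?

-10 dBFS exceeds the threshold by 18 dB.
At 1.5:1, output sits 18/1.5 = 12 dB above threshold.
So the signal is attenuated by 18 − 12 = 6 dB.

6 dB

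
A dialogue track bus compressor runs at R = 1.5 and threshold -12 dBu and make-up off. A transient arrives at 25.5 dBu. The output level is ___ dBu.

13 dBu

Overshoot: 25.5 − (-12) = 37.5 dB.
The 37.5 dB excess becomes 25 dB after 1.5:1 reduction.
That puts the output at 13 dBu.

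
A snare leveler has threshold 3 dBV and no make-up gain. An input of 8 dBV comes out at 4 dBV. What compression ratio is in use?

Input overshoot = 8 − 3 = 5 dB; output overshoot = 4 − 3 = 1 dB.
Ratio = 5 / 1 = 5.

5:1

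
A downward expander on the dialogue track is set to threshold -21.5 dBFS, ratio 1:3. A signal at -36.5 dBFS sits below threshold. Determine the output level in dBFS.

-66.5 dBFS

Below threshold, a 1:3 expander applies gain = (3−1)×(T − x) of attenuation.
(3−1) × 15 = 30 dB, so output = -36.5 − 30 = -66.5 dBFS.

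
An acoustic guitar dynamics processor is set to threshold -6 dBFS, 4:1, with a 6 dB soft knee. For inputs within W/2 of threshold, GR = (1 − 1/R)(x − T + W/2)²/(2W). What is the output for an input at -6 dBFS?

-6.5625 dBFS

x − T + W/2 = -6 − (-6) + 3 = 3.
GR = (1 − 1/4) × 3² / 12 = 0.75 × 9 / 12 = 0.5625 dB.
Output = -6 − 0.5625 = -6.5625 dBFS.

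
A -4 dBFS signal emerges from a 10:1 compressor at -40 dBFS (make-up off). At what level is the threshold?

-44 dBFS

Input is 40 dB above T (since output overshoot × R = input overshoot: (-40 − T)·10 = -4 − T gives T = -44 dBFS).
Check: -44 + (-4 − (-44))/10 = -44 + 4 = -40 dBFS. ✓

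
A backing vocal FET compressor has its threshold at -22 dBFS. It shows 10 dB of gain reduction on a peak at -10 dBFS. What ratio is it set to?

Input overshoot = -10 − (-22) = 12 dB.
Output overshoot = 12 − 10 = 2 dB.
Ratio = input overshoot / output overshoot = 12 / 2 = 6.

6:1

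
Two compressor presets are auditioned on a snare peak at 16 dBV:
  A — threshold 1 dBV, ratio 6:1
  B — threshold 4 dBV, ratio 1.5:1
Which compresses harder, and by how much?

A: GR = 15 − 15/6 = 12.5 dB.
B: GR = 12 − 12/1.5 = 4 dB.
A applies 8.5 dB more gain reduction.

A, by 8.5 dB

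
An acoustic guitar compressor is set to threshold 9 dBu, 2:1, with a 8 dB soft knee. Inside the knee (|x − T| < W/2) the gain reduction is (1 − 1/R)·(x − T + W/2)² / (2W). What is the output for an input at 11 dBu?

9.875 dBu

x − T + W/2 = 11 − 9 + 4 = 6.
GR = (1 − 1/2) × 6² / 16 = 0.5 × 36 / 16 = 1.125 dB.
Output = 11 − 1.125 = 9.875 dBu.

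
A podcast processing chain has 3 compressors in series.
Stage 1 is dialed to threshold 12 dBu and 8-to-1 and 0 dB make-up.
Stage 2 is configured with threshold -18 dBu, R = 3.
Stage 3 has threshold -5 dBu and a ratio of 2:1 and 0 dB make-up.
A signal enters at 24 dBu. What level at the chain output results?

Stage 1: 24 dBu is 12 dB over 12 dBu; at 8:1 that becomes 1.5 dB over, giving 13.5 dBu.
Stage 2: 13.5 dBu is 31.5 dB over -18 dBu; at 3:1 that becomes 10.5 dB over, giving -7.5 dBu.
Stage 3: below threshold (-7.5 ≤ -5); passes unchanged; output -7.5 dBu.

-7.5 dBu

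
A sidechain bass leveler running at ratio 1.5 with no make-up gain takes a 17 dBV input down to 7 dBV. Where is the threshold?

Let T be the threshold. Output overshoot = (input overshoot)/R, so 7 − T = (17 − T)/1.5.
1.5·(7 − T) = 17 − T → 0.5·T = 10.5 − 17 = -6.5.
T = -6.5/0.5 = -13 dBV.

-13 dBV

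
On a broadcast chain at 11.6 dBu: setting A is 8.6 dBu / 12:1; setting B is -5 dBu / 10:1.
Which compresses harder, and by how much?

B, by 12.19 dB

A: GR = 3 − 3/12 = 2.75 dB.
B: GR = 16.6 − 16.6/10 = 14.94 dB.
B reduces 12.19 dB more.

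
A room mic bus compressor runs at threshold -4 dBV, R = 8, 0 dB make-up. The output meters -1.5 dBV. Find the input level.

16 dBV

Post-compression overshoot = -1.5 − (-4) = 2.5 dB.
Before 8:1 compression the overshoot was 2.5 × 8 = 20 dB, so input = -4 + 20 = 16 dBV.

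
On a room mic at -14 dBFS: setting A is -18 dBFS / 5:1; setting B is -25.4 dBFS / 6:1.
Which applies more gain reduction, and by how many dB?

A: 4 dB over, compressed to 0.8 dB over, so 3.2 dB of GR.
B: 11.4 dB over, compressed to 1.9 dB over, so 9.5 dB of GR.
B applies 6.3 dB more gain reduction.

B, by 6.3 dB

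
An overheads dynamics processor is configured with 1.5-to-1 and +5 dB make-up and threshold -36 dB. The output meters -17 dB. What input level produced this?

Stripping the +5 dB make-up gives -22 dB at the gain stage.
Post-compression overshoot = -22 − (-36) = 14 dB.
Undo the ratio: input overshoot = 14 × 1.5 = 21 dB, giving input = -15 dB.

-15 dB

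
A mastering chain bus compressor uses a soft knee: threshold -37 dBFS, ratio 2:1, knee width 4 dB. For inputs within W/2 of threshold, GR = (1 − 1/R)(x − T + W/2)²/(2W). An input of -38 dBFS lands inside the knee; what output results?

x − T + W/2 = -38 − (-37) + 2 = 1.
GR = (1 − 1/2) × 1² / 8 = 0.5 × 1 / 8 = 0.0625 dB.
Output = -38 − 0.0625 = -38.0625 dBFS.

-38.0625 dBFS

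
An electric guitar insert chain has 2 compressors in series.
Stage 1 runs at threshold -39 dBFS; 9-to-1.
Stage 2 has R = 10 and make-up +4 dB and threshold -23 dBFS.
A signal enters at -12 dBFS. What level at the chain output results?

-32 dBFS

Stage 1: 27 dB above -39 dBFS, reduced 9:1 to 3 dB above → -36 dBFS.
Stage 2: -36 dBFS ≤ -23 dBFS, so stage 2 doesn't engage; make-up brings it to -32 dBFS.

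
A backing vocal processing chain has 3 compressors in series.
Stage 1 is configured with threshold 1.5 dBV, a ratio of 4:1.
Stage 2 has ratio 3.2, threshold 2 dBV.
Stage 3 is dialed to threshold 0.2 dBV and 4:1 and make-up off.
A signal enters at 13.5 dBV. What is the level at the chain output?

0.845313 dBV

Stage 1: overshoot 12 dB → 12/4 = 3 dB → 4.5 dBV.
Stage 2: 2.5 dB above 2 dBV, reduced 3.2:1 to 0.78125 dB above → 2.78125 dBV.
Stage 3: overshoot 2.58125 dB → 2.58125/4 = 0.645312 dB → 0.845313 dBV.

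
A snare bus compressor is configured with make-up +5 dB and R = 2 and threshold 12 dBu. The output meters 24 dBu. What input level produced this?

26 dBu

Before make-up, the level was 24 − 5 = 19 dBu.
Post-compression overshoot = 19 − 12 = 7 dB.
Before 2:1 compression the overshoot was 7 × 2 = 14 dB, so input = 12 + 14 = 26 dBu.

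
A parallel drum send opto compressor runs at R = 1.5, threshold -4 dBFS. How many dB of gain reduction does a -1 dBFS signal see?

-1 dBFS exceeds the threshold by 3 dB.
At 1.5:1, output sits 3/1.5 = 2 dB above threshold.
GR = overshoot in − overshoot out = 3 − 2 = 1 dB.

1 dB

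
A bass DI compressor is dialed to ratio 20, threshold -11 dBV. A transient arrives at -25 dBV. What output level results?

-25 dBV

-25 dBV is 14 dB below the -11 dBV threshold, so no gain reduction is applied.
Output = input = -25 dBV.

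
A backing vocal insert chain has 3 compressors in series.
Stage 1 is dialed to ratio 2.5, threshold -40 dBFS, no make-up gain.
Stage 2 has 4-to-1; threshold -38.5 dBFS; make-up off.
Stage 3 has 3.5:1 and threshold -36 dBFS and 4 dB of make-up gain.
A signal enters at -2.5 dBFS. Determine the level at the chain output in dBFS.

-31.75 dBFS

Stage 1: 37.5 dB above -40 dBFS, reduced 2.5:1 to 15 dB above → -25 dBFS.
Stage 2: overshoot 13.5 dB → 13.5/4 = 3.375 dB → -35.125 dBFS.
Stage 3: -35.125 dBFS is 0.875 dB over -36 dBFS; at 3.5:1 that becomes 0.25 dB over, giving -35.75 dBFS; +4 dB make-up → -31.75 dBFS.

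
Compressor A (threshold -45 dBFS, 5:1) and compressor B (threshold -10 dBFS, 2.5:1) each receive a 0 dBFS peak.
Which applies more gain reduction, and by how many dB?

A: GR = 45 − 45/5 = 36 dB.
B: GR = 10 − 10/2.5 = 6 dB.
A applies 30 dB more gain reduction.

A, by 30 dB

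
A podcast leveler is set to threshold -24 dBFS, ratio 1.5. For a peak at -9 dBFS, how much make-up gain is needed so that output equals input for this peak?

5 dB

Without make-up, output = threshold + overshoot/1.5 = -24 + 10 = -14 dBFS.
Gap to target: 5 dB.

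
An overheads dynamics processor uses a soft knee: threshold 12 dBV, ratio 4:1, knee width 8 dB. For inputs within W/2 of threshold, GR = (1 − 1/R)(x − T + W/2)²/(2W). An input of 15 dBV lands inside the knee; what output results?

12.703125 dBV

x − T + W/2 = 15 − 12 + 4 = 7.
GR = (1 − 1/4) × 7² / 16 = 0.75 × 49 / 16 = 2.296875 dB.
Output = 15 − 2.296875 = 12.703125 dBV.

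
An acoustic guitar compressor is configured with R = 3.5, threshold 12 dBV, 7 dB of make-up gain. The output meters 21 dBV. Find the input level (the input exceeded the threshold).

Before make-up, the level was 21 − 7 = 14 dBV.
The compressed level sits 14 − 12 = 2 dB over threshold.
Before 3.5:1 compression the overshoot was 2 × 3.5 = 7 dB, so input = 12 + 7 = 19 dBV.

19 dBV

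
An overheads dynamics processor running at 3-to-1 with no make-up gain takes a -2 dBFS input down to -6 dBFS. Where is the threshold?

Let T be the threshold. Output overshoot = (input overshoot)/R, so -6 − T = (-2 − T)/3.
3·(-6 − T) = -2 − T → 2·T = -18 − (-2) = -16.
T = -16/2 = -8 dBFS.

-8 dBFS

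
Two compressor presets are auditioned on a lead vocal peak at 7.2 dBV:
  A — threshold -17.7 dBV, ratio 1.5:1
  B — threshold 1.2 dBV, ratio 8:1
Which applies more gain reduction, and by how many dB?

A: GR = 24.9 − 24.9/1.5 = 8.3 dB.
B: GR = 6 − 6/8 = 5.25 dB.
A applies 3.05 dB more gain reduction.

A, by 3.05 dB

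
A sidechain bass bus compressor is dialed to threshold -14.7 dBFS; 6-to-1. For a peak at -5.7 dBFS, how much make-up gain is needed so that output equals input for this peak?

Overshoot 9 dB → 9/6 = 1.5 dB after compression, so the compressed level is -14.7 + 1.5 = -13.2 dBFS.
Make-up = target − compressed = -5.7 − (-13.2) = 7.5 dB.

7.5 dB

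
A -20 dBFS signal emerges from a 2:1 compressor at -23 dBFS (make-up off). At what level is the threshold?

Let T be the threshold. Output overshoot = (input overshoot)/R, so -23 − T = (-20 − T)/2.
2·(-23 − T) = -20 − T → 1·T = -46 − (-20) = -26.
T = -26/1 = -26 dBFS.

-26 dBFS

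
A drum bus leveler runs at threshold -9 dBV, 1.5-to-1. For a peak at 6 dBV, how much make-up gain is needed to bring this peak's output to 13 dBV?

The peak compresses to -9 + 15/1.5 = 1 dBV.
To reach 13 dBV requires 13 − 1 = 12 dB of make-up.

12 dB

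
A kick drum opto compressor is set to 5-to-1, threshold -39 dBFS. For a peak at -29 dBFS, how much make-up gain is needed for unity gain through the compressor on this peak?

Overshoot 10 dB → 10/5 = 2 dB after compression, so the compressed level is -39 + 2 = -37 dBFS.
Make-up = target − compressed = -29 − (-37) = 8 dB.

8 dB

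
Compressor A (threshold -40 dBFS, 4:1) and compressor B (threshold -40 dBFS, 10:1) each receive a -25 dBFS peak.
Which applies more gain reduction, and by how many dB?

A: 15 dB over, compressed to 3.75 dB over, so 11.25 dB of GR.
B: 15 dB over, compressed to 1.5 dB over, so 13.5 dB of GR.
B reduces 2.25 dB more.

B, by 2.25 dB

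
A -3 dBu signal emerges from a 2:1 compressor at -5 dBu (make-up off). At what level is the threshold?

-7 dBu

Let T be the threshold. Output overshoot = (input overshoot)/R, so -5 − T = (-3 − T)/2.
2·(-5 − T) = -3 − T → 1·T = -10 − (-3) = -7.
T = -7/1 = -7 dBu.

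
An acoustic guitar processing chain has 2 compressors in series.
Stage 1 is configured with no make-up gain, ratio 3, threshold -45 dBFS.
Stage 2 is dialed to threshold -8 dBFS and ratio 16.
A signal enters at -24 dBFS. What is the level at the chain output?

Stage 1: overshoot 21 dB → 21/3 = 7 dB → -38 dBFS.
Stage 2: -38 dBFS ≤ -8 dBFS, so stage 2 doesn't engage; output -38 dBFS.

-38 dBFS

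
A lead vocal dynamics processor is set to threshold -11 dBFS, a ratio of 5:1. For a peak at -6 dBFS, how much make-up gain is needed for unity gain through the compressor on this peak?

4 dB

The peak compresses to -11 + 5/5 = -10 dBFS.
To reach -6 dBFS requires -6 − (-10) = 4 dB of make-up.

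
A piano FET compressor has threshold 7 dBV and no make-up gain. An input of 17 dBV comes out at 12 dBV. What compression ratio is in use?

2:1

Input overshoot = 17 − 7 = 10 dB; output overshoot = 12 − 7 = 5 dB.
Ratio = 10 / 5 = 2.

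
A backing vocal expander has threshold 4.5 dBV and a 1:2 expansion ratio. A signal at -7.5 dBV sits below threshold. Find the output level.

-19.5 dBV

The input is 12 dB below the 4.5 dBV threshold.
A 1:2 expander multiplies undershoot by 2: 12 × 2 = 24 dB below threshold.
Output = 4.5 − 24 = -19.5 dBV.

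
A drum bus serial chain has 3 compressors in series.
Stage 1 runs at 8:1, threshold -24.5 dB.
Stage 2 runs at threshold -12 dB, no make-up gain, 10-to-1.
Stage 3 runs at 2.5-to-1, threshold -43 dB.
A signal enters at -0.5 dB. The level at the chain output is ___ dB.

-34.4 dB

Stage 1: -0.5 dB is 24 dB over -24.5 dB; at 8:1 that becomes 3 dB over, giving -21.5 dB.
Stage 2: below threshold (-21.5 ≤ -12); passes unchanged; output -21.5 dB.
Stage 3: overshoot 21.5 dB → 21.5/2.5 = 8.6 dB → -34.4 dB.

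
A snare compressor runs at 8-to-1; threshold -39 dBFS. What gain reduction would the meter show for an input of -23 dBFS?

-23 dBFS exceeds the threshold by 16 dB.
A 8:1 ratio leaves 2 dB of that excess.
GR = overshoot in − overshoot out = 16 − 2 = 14 dB.

14 dB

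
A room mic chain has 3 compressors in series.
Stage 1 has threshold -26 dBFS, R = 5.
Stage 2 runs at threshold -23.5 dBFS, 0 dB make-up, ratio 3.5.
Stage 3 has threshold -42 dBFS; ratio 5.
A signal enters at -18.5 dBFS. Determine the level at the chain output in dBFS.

Stage 1: 7.5 dB above -26 dBFS, reduced 5:1 to 1.5 dB above → -24.5 dBFS.
Stage 2: -24.5 dBFS ≤ -23.5 dBFS, so stage 2 doesn't engage; output -24.5 dBFS.
Stage 3: 17.5 dB above -42 dBFS, reduced 5:1 to 3.5 dB above → -38.5 dBFS.

-38.5 dBFS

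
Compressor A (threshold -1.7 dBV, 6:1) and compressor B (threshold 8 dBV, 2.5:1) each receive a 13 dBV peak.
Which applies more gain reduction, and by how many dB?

A: GR = 14.7 − 14.7/6 = 12.25 dB.
B: GR = 5 − 5/2.5 = 3 dB.
A reduces 9.25 dB more.

A, by 9.25 dB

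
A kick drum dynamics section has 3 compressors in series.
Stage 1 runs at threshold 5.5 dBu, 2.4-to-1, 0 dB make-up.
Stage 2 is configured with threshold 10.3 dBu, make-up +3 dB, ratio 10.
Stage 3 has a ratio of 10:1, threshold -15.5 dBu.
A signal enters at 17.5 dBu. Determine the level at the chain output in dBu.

Stage 1: 12 dB above 5.5 dBu, reduced 2.4:1 to 5 dB above → 10.5 dBu.
Stage 2: 10.5 dBu is 0.2 dB over 10.3 dBu; at 10:1 that becomes 0.02 dB over, giving 10.32 dBu; +3 dB make-up → 13.32 dBu.
Stage 3: 28.82 dB above -15.5 dBu, reduced 10:1 to 2.882 dB above → -12.618 dBu.

-12.618 dBu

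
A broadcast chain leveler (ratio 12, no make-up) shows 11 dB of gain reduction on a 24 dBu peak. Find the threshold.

Input is 12 dB above T (since output overshoot × R = input overshoot: (13 − T)·12 = 24 − T gives T = 12 dBu).
Check: 12 + (24 − 12)/12 = 12 + 1 = 13 dBu. ✓

12 dBu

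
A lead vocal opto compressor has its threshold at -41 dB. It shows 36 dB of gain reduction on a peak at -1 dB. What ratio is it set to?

Input overshoot = -1 − (-41) = 40 dB.
Output overshoot = 40 − 36 = 4 dB.
Ratio = input overshoot / output overshoot = 40 / 4 = 10.

10:1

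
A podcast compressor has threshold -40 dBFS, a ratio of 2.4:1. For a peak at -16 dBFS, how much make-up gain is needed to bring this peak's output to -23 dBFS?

7 dB

Overshoot 24 dB → 24/2.4 = 10 dB after compression, so the compressed level is -40 + 10 = -30 dBFS.
Make-up = target − compressed = -23 − (-30) = 7 dB.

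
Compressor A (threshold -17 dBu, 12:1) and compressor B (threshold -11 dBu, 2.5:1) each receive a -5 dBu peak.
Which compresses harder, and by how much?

A: 12 dB over, compressed to 1 dB over, so 11 dB of GR.
B: 6 dB over, compressed to 2.4 dB over, so 3.6 dB of GR.
A applies 7.4 dB more gain reduction.

A, by 7.4 dB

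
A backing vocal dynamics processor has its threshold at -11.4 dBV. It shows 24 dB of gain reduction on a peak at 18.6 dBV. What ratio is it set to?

5:1

Input overshoot = 18.6 − (-11.4) = 30 dB.
Output overshoot = 30 − 24 = 6 dB.
Ratio = input overshoot / output overshoot = 30 / 6 = 5.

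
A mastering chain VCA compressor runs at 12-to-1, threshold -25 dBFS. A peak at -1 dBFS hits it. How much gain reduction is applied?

22 dB

Overshoot = -1 − (-25) = 24 dB.
After 12:1 compression the overshoot becomes 24/12 = 2 dB.
GR = overshoot in − overshoot out = 24 − 2 = 22 dB.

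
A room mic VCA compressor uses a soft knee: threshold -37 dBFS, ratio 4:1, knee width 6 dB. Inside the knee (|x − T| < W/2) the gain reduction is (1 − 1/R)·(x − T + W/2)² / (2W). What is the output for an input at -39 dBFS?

x − T + W/2 = -39 − (-37) + 3 = 1.
GR = (1 − 1/4) × 1² / 12 = 0.75 × 1 / 12 = 0.0625 dB.
Output = -39 − 0.0625 = -39.0625 dBFS.

-39.0625 dBFS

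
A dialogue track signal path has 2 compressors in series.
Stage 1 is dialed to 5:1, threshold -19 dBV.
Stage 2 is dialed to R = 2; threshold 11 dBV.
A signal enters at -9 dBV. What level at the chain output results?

Stage 1: 10 dB above -19 dBV, reduced 5:1 to 2 dB above → -17 dBV.
Stage 2: -17 dBV is at or below the 11 dBV threshold — no compression; output -17 dBV.

-17 dBV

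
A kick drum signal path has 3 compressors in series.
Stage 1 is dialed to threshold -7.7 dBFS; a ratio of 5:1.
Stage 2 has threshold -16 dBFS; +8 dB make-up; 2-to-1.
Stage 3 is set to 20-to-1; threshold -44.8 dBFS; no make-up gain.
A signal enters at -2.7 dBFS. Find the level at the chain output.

Stage 1: overshoot 5 dB → 5/5 = 1 dB → -6.7 dBFS.
Stage 2: overshoot 9.3 dB → 9.3/2 = 4.65 dB → -11.35 dBFS; +8 dB make-up → -3.35 dBFS.
Stage 3: 41.45 dB above -44.8 dBFS, reduced 20:1 to 2.0725 dB above → -42.7275 dBFS.

-42.7275 dBFS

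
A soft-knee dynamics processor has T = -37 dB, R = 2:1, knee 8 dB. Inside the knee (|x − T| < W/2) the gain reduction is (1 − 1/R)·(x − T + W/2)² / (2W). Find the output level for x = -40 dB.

-40.03125 dB

x − T + W/2 = -40 − (-37) + 4 = 1.
GR = (1 − 1/2) × 1² / 16 = 0.5 × 1 / 16 = 0.03125 dB.
Output = -40 − 0.03125 = -40.03125 dB.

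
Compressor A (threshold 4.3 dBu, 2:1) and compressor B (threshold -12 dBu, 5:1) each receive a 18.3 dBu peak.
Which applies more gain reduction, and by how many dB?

B, by 17.24 dB

A: 14 dB over, compressed to 7 dB over, so 7 dB of GR.
B: 30.3 dB over, compressed to 6.06 dB over, so 24.24 dB of GR.
B reduces 17.24 dB more.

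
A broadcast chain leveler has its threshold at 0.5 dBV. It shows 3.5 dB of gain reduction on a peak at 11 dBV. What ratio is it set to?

1.5:1

Input overshoot = 11 − 0.5 = 10.5 dB.
Output overshoot = 10.5 − 3.5 = 7 dB.
Ratio = input overshoot / output overshoot = 10.5 / 7 = 1.5.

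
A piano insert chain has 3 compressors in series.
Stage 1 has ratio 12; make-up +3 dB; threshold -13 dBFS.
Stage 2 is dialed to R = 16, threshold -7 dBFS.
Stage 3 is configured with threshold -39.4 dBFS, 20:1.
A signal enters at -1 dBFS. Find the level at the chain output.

-37.88 dBFS

Stage 1: -1 dBFS is 12 dB over -13 dBFS; at 12:1 that becomes 1 dB over, giving -12 dBFS; +3 dB make-up → -9 dBFS.
Stage 2: below threshold (-9 ≤ -7); passes unchanged; output -9 dBFS.
Stage 3: 30.4 dB above -39.4 dBFS, reduced 20:1 to 1.52 dB above → -37.88 dBFS.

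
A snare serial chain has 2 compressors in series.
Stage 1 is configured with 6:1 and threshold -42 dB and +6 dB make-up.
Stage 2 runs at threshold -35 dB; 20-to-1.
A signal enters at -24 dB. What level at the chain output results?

Stage 1: overshoot 18 dB → 18/6 = 3 dB → -39 dB; +6 dB make-up → -33 dB.
Stage 2: -33 dB is 2 dB over -35 dB; at 20:1 that becomes 0.1 dB over, giving -34.9 dB.

-34.9 dB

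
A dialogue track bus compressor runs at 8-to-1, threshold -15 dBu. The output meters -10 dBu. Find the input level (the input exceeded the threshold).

That's 5 dB above the -15 dBu threshold.
Undo the ratio: input overshoot = 5 × 8 = 40 dB, giving input = 25 dBu.

25 dBu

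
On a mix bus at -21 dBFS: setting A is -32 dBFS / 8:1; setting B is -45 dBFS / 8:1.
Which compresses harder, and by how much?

B, by 11.375 dB

A: GR = 11 − 11/8 = 9.625 dB.
B: GR = 24 − 24/8 = 21 dB.
B reduces 11.375 dB more.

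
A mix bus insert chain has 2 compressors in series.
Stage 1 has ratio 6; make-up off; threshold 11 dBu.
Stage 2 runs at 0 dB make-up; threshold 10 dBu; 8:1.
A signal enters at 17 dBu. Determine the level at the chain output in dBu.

Stage 1: overshoot 6 dB → 6/6 = 1 dB → 12 dBu.
Stage 2: 2 dB above 10 dBu, reduced 8:1 to 0.25 dB above → 10.25 dBu.

10.25 dBu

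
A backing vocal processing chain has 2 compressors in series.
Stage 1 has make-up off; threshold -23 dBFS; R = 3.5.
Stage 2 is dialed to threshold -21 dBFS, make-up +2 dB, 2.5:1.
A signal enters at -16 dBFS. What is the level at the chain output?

Stage 1: 7 dB above -23 dBFS, reduced 3.5:1 to 2 dB above → -21 dBFS.
Stage 2: below threshold (-21 ≤ -21); passes unchanged; make-up brings it to -19 dBFS.

-19 dBFS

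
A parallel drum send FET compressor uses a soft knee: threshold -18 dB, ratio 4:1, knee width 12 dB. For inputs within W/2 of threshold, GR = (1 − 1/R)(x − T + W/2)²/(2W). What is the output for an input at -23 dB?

-23.03125 dB

x − T + W/2 = -23 − (-18) + 6 = 1.
GR = (1 − 1/4) × 1² / 24 = 0.75 × 1 / 24 = 0.03125 dB.
Output = -23 − 0.03125 = -23.03125 dB.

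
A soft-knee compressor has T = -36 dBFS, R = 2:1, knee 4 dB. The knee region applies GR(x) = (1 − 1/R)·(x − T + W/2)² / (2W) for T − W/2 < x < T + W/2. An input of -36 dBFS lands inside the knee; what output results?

x − T + W/2 = -36 − (-36) + 2 = 2.
GR = (1 − 1/2) × 2² / 8 = 0.5 × 4 / 8 = 0.25 dB.
Output = -36 − 0.25 = -36.25 dBFS.

-36.25 dBFS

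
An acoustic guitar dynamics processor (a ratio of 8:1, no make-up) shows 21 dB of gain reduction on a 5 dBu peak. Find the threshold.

-19 dBu

Input is 24 dB above T (since output overshoot × R = input overshoot: (-16 − T)·8 = 5 − T gives T = -19 dBu).
Check: -19 + (5 − (-19))/8 = -19 + 3 = -16 dBu. ✓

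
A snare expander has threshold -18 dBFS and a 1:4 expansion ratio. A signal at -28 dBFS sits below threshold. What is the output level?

-58 dBFS

Below threshold, a 1:4 expander applies gain = (4−1)×(T − x) of attenuation.
(4−1) × 10 = 30 dB, so output = -28 − 30 = -58 dBFS.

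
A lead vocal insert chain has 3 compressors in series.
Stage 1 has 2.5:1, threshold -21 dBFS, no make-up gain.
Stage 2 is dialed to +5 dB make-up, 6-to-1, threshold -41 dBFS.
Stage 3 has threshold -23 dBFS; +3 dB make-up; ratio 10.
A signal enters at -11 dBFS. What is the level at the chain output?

Stage 1: -11 dBFS is 10 dB over -21 dBFS; at 2.5:1 that becomes 4 dB over, giving -17 dBFS.
Stage 2: overshoot 24 dB → 24/6 = 4 dB → -37 dBFS; +5 dB make-up → -32 dBFS.
Stage 3: below threshold (-32 ≤ -23); passes unchanged; make-up brings it to -29 dBFS.

-29 dBFS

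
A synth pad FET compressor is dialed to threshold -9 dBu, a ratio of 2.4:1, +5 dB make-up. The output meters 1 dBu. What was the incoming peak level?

Stripping the +5 dB make-up gives -4 dBu at the gain stage.
Post-compression overshoot = -4 − (-9) = 5 dB.
Undo the ratio: input overshoot = 5 × 2.4 = 12 dB, giving input = 3 dBu.

3 dBu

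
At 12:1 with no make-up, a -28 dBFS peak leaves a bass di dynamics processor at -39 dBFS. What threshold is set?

Let T be the threshold. Output overshoot = (input overshoot)/R, so -39 − T = (-28 − T)/12.
12·(-39 − T) = -28 − T → 11·T = -468 − (-28) = -440.
T = -440/11 = -40 dBFS.

-40 dBFS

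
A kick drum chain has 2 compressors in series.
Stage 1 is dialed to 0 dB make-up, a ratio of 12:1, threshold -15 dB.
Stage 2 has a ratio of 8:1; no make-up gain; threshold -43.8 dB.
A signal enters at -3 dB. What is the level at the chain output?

-40.075 dB

Stage 1: -3 dB is 12 dB over -15 dB; at 12:1 that becomes 1 dB over, giving -14 dB.
Stage 2: overshoot 29.8 dB → 29.8/8 = 3.725 dB → -40.075 dB.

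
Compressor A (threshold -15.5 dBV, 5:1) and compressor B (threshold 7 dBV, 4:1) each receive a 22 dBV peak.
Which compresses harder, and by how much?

A: GR = 37.5 − 37.5/5 = 30 dB.
B: GR = 15 − 15/4 = 11.25 dB.
Difference: 18.75 dB in favour of A.

A, by 18.75 dB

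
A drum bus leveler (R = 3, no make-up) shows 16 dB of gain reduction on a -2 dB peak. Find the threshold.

-26 dB

Let T be the threshold. Output overshoot = (input overshoot)/R, so -18 − T = (-2 − T)/3.
3·(-18 − T) = -2 − T → 2·T = -54 − (-2) = -52.
T = -52/2 = -26 dB.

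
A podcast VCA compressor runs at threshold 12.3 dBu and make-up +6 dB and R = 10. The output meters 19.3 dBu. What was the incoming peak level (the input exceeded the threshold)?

Stripping the +6 dB make-up gives 13.3 dBu at the gain stage.
Post-compression overshoot = 13.3 − 12.3 = 1 dB.
Before 10:1 compression the overshoot was 1 × 10 = 10 dB, so input = 12.3 + 10 = 22.3 dBu.

22.3 dBu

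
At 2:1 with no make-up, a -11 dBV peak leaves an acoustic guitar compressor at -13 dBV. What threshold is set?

Let T be the threshold. Output overshoot = (input overshoot)/R, so -13 − T = (-11 − T)/2.
2·(-13 − T) = -11 − T → 1·T = -26 − (-11) = -15.
T = -15/1 = -15 dBV.

-15 dBV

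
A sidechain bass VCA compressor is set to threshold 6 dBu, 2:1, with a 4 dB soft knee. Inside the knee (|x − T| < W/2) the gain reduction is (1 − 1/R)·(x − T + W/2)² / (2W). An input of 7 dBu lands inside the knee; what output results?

6.4375 dBu

x − T + W/2 = 7 − 6 + 2 = 3.
GR = (1 − 1/2) × 3² / 8 = 0.5 × 9 / 8 = 0.5625 dB.
Output = 7 − 0.5625 = 6.4375 dBu.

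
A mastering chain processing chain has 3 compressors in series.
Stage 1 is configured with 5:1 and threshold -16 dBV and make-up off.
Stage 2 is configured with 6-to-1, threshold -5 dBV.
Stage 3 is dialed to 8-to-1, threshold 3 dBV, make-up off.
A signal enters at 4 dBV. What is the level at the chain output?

Stage 1: 4 dBV is 20 dB over -16 dBV; at 5:1 that becomes 4 dB over, giving -12 dBV.
Stage 2: -12 dBV ≤ -5 dBV, so stage 2 doesn't engage; output -12 dBV.
Stage 3: below threshold (-12 ≤ 3); passes unchanged; output -12 dBV.

-12 dBV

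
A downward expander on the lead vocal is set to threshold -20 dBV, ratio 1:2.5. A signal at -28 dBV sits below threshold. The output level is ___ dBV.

-40 dBV

Undershoot = (-20) − (-28) = 8 dB.
At 1:2.5, that expands to 20 dB under threshold.
Output = -20 − 20 = -40 dBV.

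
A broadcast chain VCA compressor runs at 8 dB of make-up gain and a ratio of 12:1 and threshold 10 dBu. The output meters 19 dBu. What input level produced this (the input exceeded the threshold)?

Before make-up, the level was 19 − 8 = 11 dBu.
Post-compression overshoot = 11 − 10 = 1 dB.
Before 12:1 compression the overshoot was 1 × 12 = 12 dB, so input = 10 + 12 = 22 dBu.

22 dBu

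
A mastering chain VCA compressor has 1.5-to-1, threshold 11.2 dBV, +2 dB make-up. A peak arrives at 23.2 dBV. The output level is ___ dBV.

23.2 dBV sits 12 dB over threshold.
The 12 dB excess becomes 8 dB after 1.5:1 reduction.
Output = 11.2 + 8 = 19.2 dBV; make-up adds 2 dB, giving 21.2 dBV.

21.2 dBV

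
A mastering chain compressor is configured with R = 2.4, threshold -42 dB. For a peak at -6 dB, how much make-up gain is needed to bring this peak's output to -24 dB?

Overshoot 36 dB → 36/2.4 = 15 dB after compression, so the compressed level is -42 + 15 = -27 dB.
Make-up = target − compressed = -24 − (-27) = 3 dB.

3 dB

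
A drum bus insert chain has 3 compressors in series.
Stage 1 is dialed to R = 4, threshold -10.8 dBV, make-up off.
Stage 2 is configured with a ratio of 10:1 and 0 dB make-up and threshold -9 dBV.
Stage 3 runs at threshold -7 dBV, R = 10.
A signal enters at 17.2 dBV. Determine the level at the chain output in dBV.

-8.48 dBV

Stage 1: 28 dB above -10.8 dBV, reduced 4:1 to 7 dB above → -3.8 dBV.
Stage 2: overshoot 5.2 dB → 5.2/10 = 0.52 dB → -8.48 dBV.
Stage 3: below threshold (-8.48 ≤ -7); passes unchanged; output -8.48 dBV.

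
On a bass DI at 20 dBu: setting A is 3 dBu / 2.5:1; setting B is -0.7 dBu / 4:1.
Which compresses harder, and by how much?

A: overshoot 17 dB → output overshoot 6.8 dB → GR 10.2 dB.
B: overshoot 20.7 dB → output overshoot 5.175 dB → GR 15.525 dB.
Difference: 5.325 dB in favour of B.

B, by 5.325 dB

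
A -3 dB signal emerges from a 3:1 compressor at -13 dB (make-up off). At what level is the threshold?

Gain reduction = -3 − (-13) = 10 dB; output overshoot = GR / (R − 1) = 10 / 2 = 5 dB.
Threshold = output − output overshoot = -13 − 5 = -18 dB.

-18 dB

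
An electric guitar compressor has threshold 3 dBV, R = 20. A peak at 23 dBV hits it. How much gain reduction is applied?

Overshoot = 23 − 3 = 20 dB.
At 20:1, output sits 20/20 = 1 dB above threshold.
Gain reduction = 20 − 1 = 19 dB.

19 dB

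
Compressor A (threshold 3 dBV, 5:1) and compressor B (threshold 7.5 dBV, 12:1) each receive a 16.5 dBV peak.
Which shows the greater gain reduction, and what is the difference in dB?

A, by 2.55 dB

A: GR = 13.5 − 13.5/5 = 10.8 dB.
B: GR = 9 − 9/12 = 8.25 dB.
A applies 2.55 dB more gain reduction.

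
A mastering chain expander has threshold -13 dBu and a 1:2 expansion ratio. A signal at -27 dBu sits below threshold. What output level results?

-41 dBu

The input is 14 dB below the -13 dBu threshold.
A 1:2 expander multiplies undershoot by 2: 14 × 2 = 28 dB below threshold.
Output = -13 − 28 = -41 dBu.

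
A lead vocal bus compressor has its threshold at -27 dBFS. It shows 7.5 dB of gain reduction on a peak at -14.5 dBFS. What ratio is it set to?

2.5:1

Input overshoot = -14.5 − (-27) = 12.5 dB.
Output overshoot = 12.5 − 7.5 = 5 dB.
Ratio = input overshoot / output overshoot = 12.5 / 5 = 2.5.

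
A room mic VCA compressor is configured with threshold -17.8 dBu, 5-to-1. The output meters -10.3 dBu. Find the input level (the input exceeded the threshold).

That's 7.5 dB above the -17.8 dBu threshold.
Undo the ratio: input overshoot = 7.5 × 5 = 37.5 dB, giving input = 19.7 dBu.

19.7 dBu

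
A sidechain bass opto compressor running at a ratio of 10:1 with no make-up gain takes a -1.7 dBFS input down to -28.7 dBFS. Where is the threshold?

Input is 30 dB above T (since output overshoot × R = input overshoot: (-28.7 − T)·10 = -1.7 − T gives T = -31.7 dBFS).
Check: -31.7 + (-1.7 − (-31.7))/10 = -31.7 + 3 = -28.7 dBFS. ✓

-31.7 dBFS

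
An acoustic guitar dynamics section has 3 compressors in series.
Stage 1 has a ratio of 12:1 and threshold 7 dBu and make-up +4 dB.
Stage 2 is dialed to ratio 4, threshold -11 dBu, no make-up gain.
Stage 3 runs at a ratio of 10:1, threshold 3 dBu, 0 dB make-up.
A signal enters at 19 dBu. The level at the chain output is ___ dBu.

-5.25 dBu

Stage 1: overshoot 12 dB → 12/12 = 1 dB → 8 dBu; +4 dB make-up → 12 dBu.
Stage 2: 12 dBu is 23 dB over -11 dBu; at 4:1 that becomes 5.75 dB over, giving -5.25 dBu.
Stage 3: -5.25 dBu is at or below the 3 dBu threshold — no compression; output -5.25 dBu.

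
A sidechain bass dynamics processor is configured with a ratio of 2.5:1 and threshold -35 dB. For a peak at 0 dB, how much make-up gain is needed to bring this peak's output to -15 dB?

6 dB

Overshoot 35 dB → 35/2.5 = 14 dB after compression, so the compressed level is -35 + 14 = -21 dB.
Make-up = target − compressed = -15 − (-21) = 6 dB.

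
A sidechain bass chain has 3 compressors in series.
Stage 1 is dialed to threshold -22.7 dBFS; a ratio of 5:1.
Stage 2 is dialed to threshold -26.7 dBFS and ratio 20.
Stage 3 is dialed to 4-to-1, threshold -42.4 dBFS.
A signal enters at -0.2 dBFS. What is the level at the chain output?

-38.36875 dBFS

Stage 1: -0.2 dBFS is 22.5 dB over -22.7 dBFS; at 5:1 that becomes 4.5 dB over, giving -18.2 dBFS.
Stage 2: 8.5 dB above -26.7 dBFS, reduced 20:1 to 0.425 dB above → -26.275 dBFS.
Stage 3: overshoot 16.125 dB → 16.125/4 = 4.03125 dB → -38.36875 dBFS.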